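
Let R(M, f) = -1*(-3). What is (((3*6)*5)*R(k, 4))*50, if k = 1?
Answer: 13500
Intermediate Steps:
R(M, f) = 3
(((3*6)*5)*R(k, 4))*50 = (((3*6)*5)*3)*50 = ((18*5)*3)*50 = (90*3)*50 = 270*50 = 13500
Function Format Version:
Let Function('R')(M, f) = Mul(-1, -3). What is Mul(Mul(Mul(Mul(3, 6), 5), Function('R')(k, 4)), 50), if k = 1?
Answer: 13500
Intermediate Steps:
Function('R')(M, f) = 3
Mul(Mul(Mul(Mul(3, 6), 5), Function('R')(k, 4)), 50) = Mul(Mul(Mul(Mul(3, 6), 5), 3), 50) = Mul(Mul(Mul(18, 5), 3), 50) = Mul(Mul(90, 3), 50) = Mul(270, 50) = 13500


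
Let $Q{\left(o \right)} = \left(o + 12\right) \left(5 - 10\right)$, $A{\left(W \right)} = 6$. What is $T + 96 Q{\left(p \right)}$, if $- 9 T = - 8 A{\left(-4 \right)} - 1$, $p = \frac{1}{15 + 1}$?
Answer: $- \frac{52061}{9} \approx -5784.6$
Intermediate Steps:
$p = \frac{1}{16} \approx 0.0625$
$Q{\left(o \right)} = -60 - 5 o$ ($Q{\left(o \right)} = \left(12 + o\right) \left(-5\right) = -60 - 5 o$)
$T = \frac{49}{9}$ ($T = - \frac{\left(-8\right) 6 - 1}{9} = - \frac{-48 - 1}{9} = \left(- \frac{1}{9}\right) \left(-49\right) = \frac{49}{9} \approx 5.4444$)
$T + 96 Q{\left(p \right)} = \frac{49}{9} + 96 \left(-60 - \frac{5}{16}\right) = \frac{49}{9} + 96 \left(- \frac{965}{16}\right) = \frac{49}{9} - 5790 = - \frac{52061}{9}$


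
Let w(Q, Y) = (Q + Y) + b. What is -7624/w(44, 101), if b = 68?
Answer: -7624/213 ≈ -35.793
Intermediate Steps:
w(Q, Y) = 68 + Q + Y (w(Q, Y) = (Q + Y) + 68 = 68 + Q + Y)
-7624/w(44, 101) = -7624/(68 + 44 + 101) = -7624/213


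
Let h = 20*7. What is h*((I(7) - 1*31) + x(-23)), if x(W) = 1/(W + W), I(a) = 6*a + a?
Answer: 57890/23 ≈ 2517.0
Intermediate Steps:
I(a) = 7*a
x(W) = 1/(2*W)
h = 140
h*((I(7) - 1*31) + x(-23)) = 140*((7*7 - 1*31) + (½)/(-23)) = 140*((49 - 31) + (½)*(-1/23)) = 140*(18 - 1/46) = 140*(827/46) = 57890/23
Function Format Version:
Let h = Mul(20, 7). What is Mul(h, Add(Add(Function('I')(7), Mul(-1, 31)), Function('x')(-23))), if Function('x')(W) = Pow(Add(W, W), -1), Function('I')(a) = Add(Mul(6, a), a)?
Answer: Rational(57890, 23) ≈ 2517.0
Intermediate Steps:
Function('I')(a) = Mul(7, a)
Function('x')(W) = Mul(Rational(1, 2), Pow(W, -1)) (Function('x')(W) = Pow(Mul(2, W), -1) = Mul(Rational(1, 2), Pow(W, -1)))
h = 140
Mul(h, Add(Add(Function('I')(7), Mul(-1, 31)), Function('x')(-23))) = Mul(140, Add(Add(Mul(7, 7), Mul(-1, 31)), Mul(Rational(1, 2), Pow(-23, -1)))) = Mul(140, Add(Add(49, -31), Mul(Rational(1, 2), Rational(-1, 23)))) = Mul(140, Add(18, Rational(-1, 46))) = Mul(140, Rational(827, 46)) = Rational(57890, 23)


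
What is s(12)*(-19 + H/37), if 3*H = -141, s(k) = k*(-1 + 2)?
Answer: -9000/37 ≈ -243.24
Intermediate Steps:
s(k) = k (s(k) = k*1 = k)
H = -47 (H = (1/3)*(-141) = -47)
s(12)*(-19 + H/37) = 12*(-19 - 47/37) = 12*(-750/37) = -9000/37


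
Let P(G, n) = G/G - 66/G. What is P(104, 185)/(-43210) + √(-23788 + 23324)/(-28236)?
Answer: -19/2246920 - I*√29/7059 ≈ -8.456e-6 - 0.00076288*I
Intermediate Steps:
P(G, n) = 1 - 66/G
P(104, 185)/(-43210) + √(-23788 + 23324)/(-28236) = ((-66 + 104)/104)/(-43210) + √(-23788 + 23324)/(-28236) = ((1/104)*38)*(-1/43210) + √(-464)*(-1/28236) = (19/52)*(-1/43210) + (4*I*√29)*(-1/28236) = -19/2246920 - I*√29/7059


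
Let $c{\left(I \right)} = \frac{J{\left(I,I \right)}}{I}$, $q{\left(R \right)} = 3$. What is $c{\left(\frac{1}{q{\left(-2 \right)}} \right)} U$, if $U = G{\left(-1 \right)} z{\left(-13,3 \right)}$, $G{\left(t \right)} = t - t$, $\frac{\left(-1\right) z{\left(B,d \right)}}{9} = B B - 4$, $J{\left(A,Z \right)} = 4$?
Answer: $0$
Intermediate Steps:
$z{\left(B,d \right)} = 36 - 9 B^{2}$ ($z{\left(B,d \right)} = - 9 \left(B B - 4\right) = - 9 \left(B^{2} - 4\right) = - 9 \left(-4 + B^{2}\right) = 36 - 9 B^{2}$)
$G{\left(t \right)} = 0$
$U = 0$ ($U = 0 \left(36 - 9 \left(-13\right)^{2}\right) = 0 \left(36 - 1521\right) = 0 \left(-1485\right) = 0$)
$c{\left(I \right)} = \frac{4}{I}$
$c{\left(\frac{1}{q{\left(-2 \right)}} \right)} U = \frac{4}{\frac{1}{3}} \cdot 0 = 4 \frac{1}{\frac{1}{3}} \cdot 0 = 4 \cdot 3 \cdot 0 = 12 \cdot 0 = 0$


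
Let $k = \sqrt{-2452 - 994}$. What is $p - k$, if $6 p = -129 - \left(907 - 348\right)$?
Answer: $- \frac{344}{3} - i \sqrt{3446} \approx -114.67 - 58.703 i$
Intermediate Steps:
$k = i \sqrt{3446}$ ($k = \sqrt{-3446} = i \sqrt{3446} \approx 58.703 i$)
$p = - \frac{344}{3}$ ($p = \frac{-129 - \left(907 - 348\right)}{6} = \frac{-129 - 559}{6} = \frac{1}{6} \left(-688\right) = - \frac{344}{3} \approx -114.67$)
$p - k = - \frac{344}{3} - i \sqrt{3446}$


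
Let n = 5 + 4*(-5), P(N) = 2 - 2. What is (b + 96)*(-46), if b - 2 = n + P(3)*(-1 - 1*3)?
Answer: -3818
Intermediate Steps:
P(N) = 0
n = -15 (n = 5 - 20 = -15)
b = -13 (b = 2 + (-15 + 0*(-1 - 1*3)) = 2 + (-15 + 0*(-1 - 3)) = 2 + (-15 + 0*(-4)) = 2 + (-15 + 0) = 2 - 15 = -13)
(b + 96)*(-46) = (-13 + 96)*(-46) = 83*(-46) = -3818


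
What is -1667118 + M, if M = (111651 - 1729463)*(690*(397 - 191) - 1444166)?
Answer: 2106431619994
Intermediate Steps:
M = 2106433287112 (M = -1617812*(690*206 - 1444166) = -1617812*(142140 - 1444166) = -1617812*(-1302026) = 2106433287112)
-1667118 + M = -1667118 + 2106433287112 = 2106431619994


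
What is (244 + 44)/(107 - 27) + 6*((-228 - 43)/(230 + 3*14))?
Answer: -1617/680 ≈ -2.3779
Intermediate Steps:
(244 + 44)/(107 - 27) + 6*((-228 - 43)/(230 + 3*14)) = 288/80 + 6*(-271/(230 + 42)) = 288*(1/80) + 6*(-271/272) = 18/5 + 6*(-271*1/272) = 18/5 + 6*(-271/272) = 18/5 - 813/136 = -1617/680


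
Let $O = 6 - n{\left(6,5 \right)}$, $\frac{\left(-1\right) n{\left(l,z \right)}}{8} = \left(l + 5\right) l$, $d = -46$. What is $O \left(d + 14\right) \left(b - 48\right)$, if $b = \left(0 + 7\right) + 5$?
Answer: $615168$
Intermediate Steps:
$n{\left(l,z \right)} = - 8 l \left(5 + l\right)$ ($n{\left(l,z \right)} = - 8 \left(l + 5\right) l = - 8 \left(5 + l\right) l = - 8 l \left(5 + l\right)$)
$b = 12$ ($b = 7 + 5 = 12$)
$O = 534$ ($O = 6 - \left(-8\right) 6 \left(5 + 6\right) = 6 - \left(-8\right) 6 \cdot 11 = 6 - -528 = 6 + 528 = 534$)
$O \left(d + 14\right) \left(b - 48\right) = 534 \left(-46 + 14\right) \left(12 - 48\right) = 534 \left(\left(-32\right) \left(-36\right)\right) = 534 \cdot 1152 = 615168$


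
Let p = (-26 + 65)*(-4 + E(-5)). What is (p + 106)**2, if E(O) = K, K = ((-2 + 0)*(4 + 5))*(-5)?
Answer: 11971600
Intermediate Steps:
K = 90 (K = -2*9*(-5) = -18*(-5) = 90)
E(O) = 90
p = 3354 (p = (-26 + 65)*(-4 + 90) = 39*86 = 3354)
(p + 106)**2 = (3354 + 106)**2 = 3460**2 = 11971600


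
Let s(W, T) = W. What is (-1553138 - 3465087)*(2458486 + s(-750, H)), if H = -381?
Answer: -12333472238600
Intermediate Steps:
(-1553138 - 3465087)*(2458486 + s(-750, H)) = (-1553138 - 3465087)*(2458486 - 750) = -5018225*2457736 = -12333472238600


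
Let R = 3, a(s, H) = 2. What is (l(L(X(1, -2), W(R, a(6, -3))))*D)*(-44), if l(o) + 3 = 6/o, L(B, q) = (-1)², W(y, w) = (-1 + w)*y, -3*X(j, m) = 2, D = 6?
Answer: -792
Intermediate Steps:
X(j, m) = -⅔ (X(j, m) = -⅓*2 = -⅔)
W(y, w) = y*(-1 + w)
L(B, q) = 1
l(o) = -3 + 6/o
(l(L(X(1, -2), W(R, a(6, -3))))*D)*(-44) = ((-3 + 6/1)*6)*(-44) = ((-3 + 6*1)*6)*(-44) = ((-3 + 6)*6)*(-44) = (3*6)*(-44) = 18*(-44) = -792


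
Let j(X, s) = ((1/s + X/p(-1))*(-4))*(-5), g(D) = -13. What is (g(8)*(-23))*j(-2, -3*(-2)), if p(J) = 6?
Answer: -2990/3 ≈ -996.67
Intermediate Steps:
j(X, s) = 20/s + 10*X/3 (j(X, s) = ((1/s + X/6)*(-4))*(-5) = (-4/s - 2*X/3)*(-5) = 20/s + 10*X/3)
(g(8)*(-23))*j(-2, -3*(-2)) = (-13*(-23))*(20/((-3*(-2))) + (10/3)*(-2)) = 299*(20/6 - 20/3) = 299*(20*(⅙) - 20/3) = 299*(10/3 - 20/3) = 299*(-10/3) = -2990/3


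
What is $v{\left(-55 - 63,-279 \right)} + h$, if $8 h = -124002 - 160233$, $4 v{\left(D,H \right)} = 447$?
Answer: $- \frac{283341}{8} \approx -35418.0$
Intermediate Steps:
$v{\left(D,H \right)} = \frac{447}{4}$ ($v{\left(D,H \right)} = \frac{1}{4} \cdot 447 = \frac{447}{4}$)
$h = - \frac{284235}{8}$ ($h = \frac{-124002 - 160233}{8} = \frac{1}{8} \left(-284235\right) = - \frac{284235}{8} \approx -35529.0$)
$v{\left(-55 - 63,-279 \right)} + h = \frac{447}{4} - \frac{284235}{8} = - \frac{283341}{8}$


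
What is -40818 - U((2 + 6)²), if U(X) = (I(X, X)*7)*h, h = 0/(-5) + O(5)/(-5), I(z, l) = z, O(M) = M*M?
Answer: -38578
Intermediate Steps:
O(M) = M²
h = -5 (h = 0/(-5) + 5²/(-5) = 0*(-⅕) + 25*(-⅕) = 0 - 5 = -5)
U(X) = -35*X (U(X) = (X*7)*(-5) = (7*X)*(-5) = -35*X)
-40818 - U((2 + 6)²) = -40818 - (-35)*(2 + 6)² = -40818 - (-35)*8² = -40818 - (-35)*64 = -40818 - 1*(-2240) = -40818 + 2240 = -38578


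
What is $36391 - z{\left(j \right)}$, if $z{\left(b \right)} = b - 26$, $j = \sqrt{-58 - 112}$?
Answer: $36417 - i \sqrt{170} \approx 36417.0 - 13.038 i$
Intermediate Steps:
$j = i \sqrt{170}$ ($j = \sqrt{-170} = i \sqrt{170} \approx 13.038 i$)
$z{\left(b \right)} = -26 + b$ ($z{\left(b \right)} = b - 26 = -26 + b$)
$36391 - z{\left(j \right)} = 36391 - \left(-26 + i \sqrt{170}\right) = 36391 + \left(26 - i \sqrt{170}\right) = 36417 - i \sqrt{170}$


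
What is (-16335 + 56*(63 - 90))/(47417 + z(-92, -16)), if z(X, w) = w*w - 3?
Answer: -5949/15890 ≈ -0.37439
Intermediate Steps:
z(X, w) = -3 + w**2 (z(X, w) = w**2 - 3 = -3 + w**2)
(-16335 + 56*(63 - 90))/(47417 + z(-92, -16)) = (-16335 + 56*(63 - 90))/(47417 + (-3 + (-16)**2)) = (-16335 + 56*(-27))/(47417 + (-3 + 256)) = (-16335 - 1512)/(47417 + 253) = -17847/47670 = -17847*1/47670 = -5949/15890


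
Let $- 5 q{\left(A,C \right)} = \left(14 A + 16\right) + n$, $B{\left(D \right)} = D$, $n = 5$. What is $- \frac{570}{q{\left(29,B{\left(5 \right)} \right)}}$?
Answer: $\frac{2850}{427} \approx 6.6745$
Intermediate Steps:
$q{\left(A,C \right)} = - \frac{21}{5} - \frac{14 A}{5}$ ($q{\left(A,C \right)} = - \frac{\left(14 A + 16\right) + 5}{5} = - \frac{\left(16 + 14 A\right) + 5}{5} = - \frac{21 + 14 A}{5} = - \frac{21}{5} - \frac{14 A}{5}$)
$- \frac{570}{q{\left(29,B{\left(5 \right)} \right)}} = - \frac{570}{- \frac{21}{5} - \frac{406}{5}} = - \frac{570}{- \frac{427}{5}} = \left(-570\right) \left(- \frac{5}{427}\right) = \frac{2850}{427}$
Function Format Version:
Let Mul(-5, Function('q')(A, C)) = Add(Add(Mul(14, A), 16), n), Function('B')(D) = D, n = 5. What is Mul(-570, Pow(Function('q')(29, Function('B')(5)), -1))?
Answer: Rational(2850, 427) ≈ 6.6745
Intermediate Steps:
Function('q')(A, C) = Add(Rational(-21, 5), Mul(Rational(-14, 5), A)) (Function('q')(A, C) = Mul(Rational(-1, 5), Add(Add(Mul(14, A), 16), 5)) = Mul(Rational(-1, 5), Add(Add(16, Mul(14, A)), 5)) = Mul(Rational(-1, 5), Add(21, Mul(14, A))) = Add(Rational(-21, 5), Mul(Rational(-14, 5), A)))
Mul(-570, Pow(Function('q')(29, Function('B')(5)), -1)) = Mul(-570, Pow(Add(Rational(-21, 5), Mul(Rational(-14, 5), 29)), -1)) = Mul(-570, Pow(Add(Rational(-21, 5), Rational(-406, 5)), -1)) = Mul(-570, Pow(Rational(-427, 5), -1)) = Mul(-570, Rational(-5, 427)) = Rational(2850, 427)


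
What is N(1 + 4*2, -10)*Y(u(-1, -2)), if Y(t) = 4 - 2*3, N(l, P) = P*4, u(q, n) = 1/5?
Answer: 80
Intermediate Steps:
u(q, n) = ⅕
N(l, P) = 4*P
Y(t) = -2 (Y(t) = 4 - 6 = -2)
N(1 + 4*2, -10)*Y(u(-1, -2)) = (4*(-10))*(-2) = -40*(-2) = 80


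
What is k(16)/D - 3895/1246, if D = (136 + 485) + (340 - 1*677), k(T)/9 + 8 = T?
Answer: -254117/88466 ≈ -2.8725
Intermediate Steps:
k(T) = -72 + 9*T
D = 284 (D = 621 + (340 - 677) = 621 - 337 = 284)
k(16)/D - 3895/1246 = (-72 + 9*16)/284 - 3895/1246 = (-72 + 144)*(1/284) - 3895*1/1246 = 72*(1/284) - 3895/1246 = 18/71 - 3895/1246 = -254117/88466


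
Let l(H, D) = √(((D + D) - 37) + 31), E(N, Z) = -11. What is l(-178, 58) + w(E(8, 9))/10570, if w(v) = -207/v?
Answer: 207/116270 + √110 ≈ 10.490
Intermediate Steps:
l(H, D) = √(-6 + 2*D) (l(H, D) = √((2*D - 37) + 31) = √((-37 + 2*D) + 31) = √(-6 + 2*D))
l(-178, 58) + w(E(8, 9))/10570 = √(-6 + 2*58) - 207/(-11)/10570 = √(-6 + 116) - 207*(-1/11)*(1/10570) = √110 + (207/11)*(1/10570) = √110 + 207/116270 = 207/116270 + √110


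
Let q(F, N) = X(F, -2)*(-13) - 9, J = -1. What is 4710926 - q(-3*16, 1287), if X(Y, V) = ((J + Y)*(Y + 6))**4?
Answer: 233198011473383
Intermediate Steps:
X(Y, V) = (-1 + Y)**4*(6 + Y)**4 (X(Y, V) = ((-1 + Y)*(Y + 6))**4 = ((-1 + Y)*(6 + Y))**4 = (-1 + Y)**4*(6 + Y)**4)
q(F, N) = -9 - 13*(-1 + F)**4*(6 + F)**4 (q(F, N) = ((-1 + F)**4*(6 + F)**4)*(-13) - 9 = -13*(-1 + F)**4*(6 + F)**4 - 9 = -9 - 13*(-1 + F)**4*(6 + F)**4)
4710926 - q(-3*16, 1287) = 4710926 - (-9 - 13*(-1 - 3*16)**4*(6 - 3*16)**4) = 4710926 - (-9 - 13*(-1 - 48)**4*(6 - 48)**4) = 4710926 - (-9 - 13*(-49)**4*(-42)**4) = 4710926 - (-9 - 13*5764801*3111696) = 4710926 - (-9 - 233198006762448) = 4710926 - 1*(-233198006762457) = 4710926 + 233198006762457 = 233198011473383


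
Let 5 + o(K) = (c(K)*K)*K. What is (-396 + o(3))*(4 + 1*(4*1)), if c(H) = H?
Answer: -2992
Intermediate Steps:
o(K) = -5 + K³ (o(K) = -5 + (K*K)*K = -5 + K²*K = -5 + K³)
(-396 + o(3))*(4 + 1*(4*1)) = (-396 + (-5 + 3³))*(4 + 1*(4*1)) = (-396 + (-5 + 27))*(4 + 1*4) = (-396 + 22)*(4 + 4) = -374*8 = -2992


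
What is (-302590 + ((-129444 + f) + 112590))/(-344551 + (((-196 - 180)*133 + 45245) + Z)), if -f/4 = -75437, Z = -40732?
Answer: 8848/195023 ≈ 0.045369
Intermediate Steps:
f = 301748 (f = -4*(-75437) = 301748)
(-302590 + ((-129444 + f) + 112590))/(-344551 + (((-196 - 180)*133 + 45245) + Z)) = (-302590 + ((-129444 + 301748) + 112590))/(-344551 + (((-196 - 180)*133 + 45245) - 40732)) = (-302590 + (172304 + 112590))/(-344551 + ((-376*133 + 45245) - 40732)) = (-302590 + 284894)/(-344551 + ((-50008 + 45245) - 40732)) = -17696/(-344551 + (-4763 - 40732)) = -17696/(-344551 - 45495) = -17696/(-390046) = -17696*(-1/390046) = 8848/195023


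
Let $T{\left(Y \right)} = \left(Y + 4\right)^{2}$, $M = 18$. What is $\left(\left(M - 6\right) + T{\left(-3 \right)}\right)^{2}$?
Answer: $169$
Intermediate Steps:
$T{\left(Y \right)} = \left(4 + Y\right)^{2}$
$\left(\left(M - 6\right) + T{\left(-3 \right)}\right)^{2} = \left(\left(18 - 6\right) + \left(4 - 3\right)^{2}\right)^{2} = \left(12 + 1^{2}\right)^{2} = \left(12 + 1\right)^{2} = 13^{2} = 169$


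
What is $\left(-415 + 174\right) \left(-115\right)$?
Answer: $27715$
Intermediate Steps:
$\left(-415 + 174\right) \left(-115\right) = \left(-241\right) \left(-115\right) = 27715$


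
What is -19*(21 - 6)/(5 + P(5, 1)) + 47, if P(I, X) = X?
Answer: -1/2 ≈ -0.50000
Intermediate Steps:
-19*(21 - 6)/(5 + P(5, 1)) + 47 = -19*(21 - 6)/(5 + 1) + 47 = -285/6 + 47 = -19*5/2 + 47 = -95/2 + 47 = -1/2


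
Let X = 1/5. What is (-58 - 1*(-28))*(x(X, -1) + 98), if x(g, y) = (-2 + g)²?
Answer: -15186/5 ≈ -3037.2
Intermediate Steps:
X = ⅕ ≈ 0.20000
(-58 - 1*(-28))*(x(X, -1) + 98) = (-58 - 1*(-28))*((-2 + ⅕)² + 98) = (-58 + 28)*((-9/5)² + 98) = -30*(81/25 + 98) = -30*2531/25 = -15186/5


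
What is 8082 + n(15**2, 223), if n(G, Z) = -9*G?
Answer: 6057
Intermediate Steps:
8082 + n(15**2, 223) = 8082 - 9*15**2 = 8082 - 9*225 = 8082 - 2025 = 6057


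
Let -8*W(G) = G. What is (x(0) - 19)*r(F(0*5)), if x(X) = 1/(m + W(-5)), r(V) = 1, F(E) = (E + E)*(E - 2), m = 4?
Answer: -695/37 ≈ -18.784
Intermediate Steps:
W(G) = -G/8
F(E) = 2*E*(-2 + E) (F(E) = (2*E)*(-2 + E) = 2*E*(-2 + E))
x(X) = 8/37 (x(X) = 1/(4 - ⅛*(-5)) = 1/(4 + 5/8) = 1/(37/8) = 8/37)
(x(0) - 19)*r(F(0*5)) = (8/37 - 19)*1 = -695/37*1 = -695/37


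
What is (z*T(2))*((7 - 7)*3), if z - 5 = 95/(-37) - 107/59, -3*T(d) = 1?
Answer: 0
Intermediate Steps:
T(d) = -⅓ (T(d) = -⅓*1 = -⅓)
z = 1351/2183 (z = 5 + (95/(-37) - 107/59) = 5 + (95*(-1/37) - 107*1/59) = 5 + (-95/37 - 107/59) = 5 - 9564/2183 = 1351/2183 ≈ 0.61887)
(z*T(2))*((7 - 7)*3) = ((1351/2183)*(-⅓))*((7 - 7)*3) = -0*3 = -1351/6549*0 = 0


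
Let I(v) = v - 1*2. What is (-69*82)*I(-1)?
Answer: 16974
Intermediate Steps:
I(v) = -2 + v (I(v) = v - 2 = -2 + v)
(-69*82)*I(-1) = (-69*82)*(-2 - 1) = -5658*(-3) = 16974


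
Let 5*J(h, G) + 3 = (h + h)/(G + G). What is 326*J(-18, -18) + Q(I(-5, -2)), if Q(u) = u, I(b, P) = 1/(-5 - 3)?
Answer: -5221/40 ≈ -130.52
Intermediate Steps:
I(b, P) = -⅛ (I(b, P) = 1/(-8) = -⅛)
J(h, G) = -⅗ + h/(5*G) (J(h, G) = -⅗ + ((h + h)/(G + G))/5 = -⅗ + ((2*h)/((2*G)))/5 = -⅗ + ((2*h)*(1/(2*G)))/5 = -⅗ + (h/G)/5 = -⅗ + h/(5*G))
326*J(-18, -18) + Q(I(-5, -2)) = 326*((⅕)*(-18 - 3*(-18))/(-18)) - ⅛ = 326*((⅕)*(-1/18)*(-18 + 54)) - ⅛ = 326*((⅕)*(-1/18)*36) - ⅛ = 326*(-⅖) - ⅛ = -652/5 - ⅛ = -5221/40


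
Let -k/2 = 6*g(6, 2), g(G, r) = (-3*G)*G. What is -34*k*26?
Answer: -1145664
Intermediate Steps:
g(G, r) = -3*G**2
k = 1296 (k = -12*(-3*6**2) = -12*(-3*36) = -12*(-108) = -2*(-648) = 1296)
-34*k*26 = -34*1296*26 = -44064*26 = -1145664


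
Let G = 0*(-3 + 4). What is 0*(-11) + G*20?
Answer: 0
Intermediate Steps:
G = 0 (G = 0*1 = 0)
0*(-11) + G*20 = 0*(-11) + 0*20 = 0 + 0 = 0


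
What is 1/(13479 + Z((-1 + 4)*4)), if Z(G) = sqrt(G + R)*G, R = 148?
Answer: 4493/60553467 - 16*sqrt(10)/60553467 ≈ 7.3363e-5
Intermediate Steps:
Z(G) = G*sqrt(148 + G) (Z(G) = sqrt(G + 148)*G = sqrt(148 + G)*G = G*sqrt(148 + G))
1/(13479 + Z((-1 + 4)*4)) = 1/(13479 + ((-1 + 4)*4)*sqrt(148 + (-1 + 4)*4)) = 1/(13479 + (3*4)*sqrt(148 + 3*4)) = 1/(13479 + 12*sqrt(148 + 12)) = 1/(13479 + 12*sqrt(160)) = 1/(13479 + 12*(4*sqrt(10))) = 1/(13479 + 48*sqrt(10))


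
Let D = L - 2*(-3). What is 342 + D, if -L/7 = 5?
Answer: 313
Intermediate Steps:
L = -35 (L = -7*5 = -35)
D = -29 (D = -35 - 2*(-3) = -35 + 6 = -29)
342 + D = 342 - 29 = 313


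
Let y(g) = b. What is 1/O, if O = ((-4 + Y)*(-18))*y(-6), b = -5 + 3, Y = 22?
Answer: 1/648 ≈ 0.0015432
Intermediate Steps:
b = -2
y(g) = -2
O = 648 (O = ((-4 + 22)*(-18))*(-2) = (18*(-18))*(-2) = -324*(-2) = 648)
1/O = 1/648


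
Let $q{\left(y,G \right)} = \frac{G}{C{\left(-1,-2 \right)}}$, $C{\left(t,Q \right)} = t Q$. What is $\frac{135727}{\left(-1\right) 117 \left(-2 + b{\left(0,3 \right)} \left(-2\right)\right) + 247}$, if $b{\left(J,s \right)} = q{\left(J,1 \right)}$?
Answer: $\frac{135727}{598} \approx 226.97$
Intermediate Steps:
$C{\left(t,Q \right)} = Q t$
$q{\left(y,G \right)} = \frac{G}{2}$ ($q{\left(y,G \right)} = \frac{G}{\left(-2\right) \left(-1\right)} = \frac{G}{2}$)
$b{\left(J,s \right)} = \frac{1}{2}$ ($b{\left(J,s \right)} = \frac{1}{2} \cdot 1 = \frac{1}{2}$)
$\frac{135727}{\left(-1\right) 117 \left(-2 + b{\left(0,3 \right)} \left(-2\right)\right) + 247} = \frac{135727}{\left(-1\right) 117 \left(-2 + \frac{1}{2} \left(-2\right)\right) + 247} = \frac{135727}{- 117 \left(-2 - 1\right) + 247} = \frac{135727}{\left(-117\right) \left(-3\right) + 247} = \frac{135727}{351 + 247} = \frac{135727}{598}$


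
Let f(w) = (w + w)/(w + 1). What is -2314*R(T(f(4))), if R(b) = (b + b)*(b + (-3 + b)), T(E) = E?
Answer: -37024/25 ≈ -1481.0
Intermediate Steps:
f(w) = 2*w/(1 + w) (f(w) = (2*w)/(1 + w) = 2*w/(1 + w))
R(b) = 2*b*(-3 + 2*b) (R(b) = (2*b)*(-3 + 2*b) = 2*b*(-3 + 2*b))
-2314*R(T(f(4))) = -4628*2*4/(1 + 4)*(-3 + 2*(2*4/(1 + 4))) = -4628*2*4/5*(-3 + 2*(2*4/5)) = -4628*2*4*(1/5)*(-3 + 2*(2*4*(1/5))) = -4628*8*(-3 + 2*(8/5))/5 = -4628*8*(-3 + 16/5)/5 = -4628*8/(5*5) = -2314*16/25 = -37024/25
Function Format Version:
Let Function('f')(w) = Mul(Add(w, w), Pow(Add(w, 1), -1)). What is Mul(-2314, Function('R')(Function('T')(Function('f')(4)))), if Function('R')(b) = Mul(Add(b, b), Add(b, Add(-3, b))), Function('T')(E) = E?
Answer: Rational(-37024, 25) ≈ -1481.0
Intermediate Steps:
Function('f')(w) = Mul(2, w, Pow(Add(1, w), -1)) (Function('f')(w) = Mul(Mul(2, w), Pow(Add(1, w), -1)) = Mul(2, w, Pow(Add(1, w), -1)))
Function('R')(b) = Mul(2, b, Add(-3, Mul(2, b))) (Function('R')(b) = Mul(Mul(2, b), Add(-3, Mul(2, b))) = Mul(2, b, Add(-3, Mul(2, b))))
Mul(-2314, Function('R')(Function('T')(Function('f')(4)))) = Mul(-2314, Mul(2, Mul(2, 4, Pow(Add(1, 4), -1)), Add(-3, Mul(2, Mul(2, 4, Pow(Add(1, 4), -1)))))) = Mul(-2314, Mul(2, Mul(2, 4, Pow(5, -1)), Add(-3, Mul(2, Mul(2, 4, Pow(5, -1)))))) = Mul(-2314, Mul(2, Mul(2, 4, Rational(1, 5)), Add(-3, Mul(2, Mul(2, 4, Rational(1, 5)))))) = Mul(-2314, Mul(2, Rational(8, 5), Add(-3, Mul(2, Rational(8, 5))))) = Mul(-2314, Mul(2, Rational(8, 5), Add(-3, Rational(16, 5)))) = Mul(-2314, Mul(2, Rational(8, 5), Rational(1, 5))) = Mul(-2314, Rational(16, 25)) = Rational(-37024, 25)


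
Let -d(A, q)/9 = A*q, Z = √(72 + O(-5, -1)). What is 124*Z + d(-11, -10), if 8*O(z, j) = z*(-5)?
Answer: -990 + 31*√1202 ≈ 84.766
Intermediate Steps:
O(z, j) = -5*z/8 (O(z, j) = (z*(-5))/8 = (-5*z)/8 = -5*z/8)
Z = √1202/4 (Z = √(72 - 5/8*(-5)) = √(72 + 25/8) = √(601/8) = √1202/4 ≈ 8.6675)
d(A, q) = -9*A*q
124*Z + d(-11, -10) = 124*(√1202/4) - 9*(-11)*(-10) = 31*√1202 - 990 = -990 + 31*√1202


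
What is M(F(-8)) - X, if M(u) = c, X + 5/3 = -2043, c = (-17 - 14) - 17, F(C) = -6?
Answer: 5990/3 ≈ 1996.7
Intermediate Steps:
c = -48 (c = -31 - 17 = -48)
X = -6134/3 (X = -5/3 - 2043 = -6134/3 ≈ -2044.7)
M(u) = -48
M(F(-8)) - X = -48 - 1*(-6134/3) = -48 + 6134/3 = 5990/3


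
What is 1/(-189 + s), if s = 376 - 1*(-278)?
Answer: 1/465 ≈ 0.0021505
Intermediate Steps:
s = 654 (s = 376 + 278 = 654)
1/(-189 + s) = 1/(-189 + 654) = 1/465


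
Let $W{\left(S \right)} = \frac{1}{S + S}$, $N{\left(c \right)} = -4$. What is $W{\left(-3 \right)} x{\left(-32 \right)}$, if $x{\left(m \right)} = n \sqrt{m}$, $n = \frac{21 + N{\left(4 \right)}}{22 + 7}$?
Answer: $- \frac{34 i \sqrt{2}}{87} \approx - 0.55268 i$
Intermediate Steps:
$W{\left(S \right)} = \frac{1}{2 S}$
$n = \frac{17}{29}$ ($n = \frac{21 - 4}{22 + 7} = \frac{17}{29} \approx 0.58621$)
$x{\left(m \right)} = \frac{17 \sqrt{m}}{29}$
$W{\left(-3 \right)} x{\left(-32 \right)} = \frac{1}{2 \left(-3\right)} \frac{17 \sqrt{-32}}{29} = \frac{1}{2} \left(- \frac{1}{3}\right) \frac{17 \cdot 4 i \sqrt{2}}{29} = - \frac{\frac{68}{29} i \sqrt{2}}{6} = - \frac{34 i \sqrt{2}}{87}$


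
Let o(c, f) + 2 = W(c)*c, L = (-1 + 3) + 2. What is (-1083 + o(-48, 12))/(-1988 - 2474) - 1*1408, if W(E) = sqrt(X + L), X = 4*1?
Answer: -6281411/4462 + 48*sqrt(2)/2231 ≈ -1407.7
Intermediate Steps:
X = 4
L = 4 (L = 2 + 2 = 4)
W(E) = 2*sqrt(2) (W(E) = sqrt(4 + 4) = sqrt(8) = 2*sqrt(2))
o(c, f) = -2 + 2*c*sqrt(2) (o(c, f) = -2 + (2*sqrt(2))*c = -2 + 2*c*sqrt(2))
(-1083 + o(-48, 12))/(-1988 - 2474) - 1*1408 = (-1083 + (-2 + 2*(-48)*sqrt(2)))/(-1988 - 2474) - 1*1408 = (-1083 + (-2 - 96*sqrt(2)))/(-4462) - 1408 = (-1085 - 96*sqrt(2))*(-1/4462) - 1408 = (1085/4462 + 48*sqrt(2)/2231) - 1408 = -6281411/4462 + 48*sqrt(2)/2231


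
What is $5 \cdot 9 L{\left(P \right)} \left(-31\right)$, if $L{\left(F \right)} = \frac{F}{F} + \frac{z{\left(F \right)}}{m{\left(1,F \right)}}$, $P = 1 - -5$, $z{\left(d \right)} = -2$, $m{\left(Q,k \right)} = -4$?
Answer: $- \frac{4185}{2} \approx -2092.5$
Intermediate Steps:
$P = 6$ ($P = 1 + 5 = 6$)
$L{\left(F \right)} = \frac{3}{2}$ ($L{\left(F \right)} = \frac{F}{F} - \frac{2}{-4} = 1 - - \frac{1}{2} = 1 + \frac{1}{2} = \frac{3}{2}$)
$5 \cdot 9 L{\left(P \right)} \left(-31\right) = 5 \cdot 9 \cdot \frac{3}{2} \left(-31\right) = 45 \cdot \frac{3}{2} \left(-31\right) = \frac{135}{2} \left(-31\right) = - \frac{4185}{2}$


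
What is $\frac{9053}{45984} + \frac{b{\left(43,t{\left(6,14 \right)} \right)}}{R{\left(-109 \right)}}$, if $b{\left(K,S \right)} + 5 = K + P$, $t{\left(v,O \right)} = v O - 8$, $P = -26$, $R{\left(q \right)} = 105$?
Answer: $\frac{500791}{1609440} \approx 0.31116$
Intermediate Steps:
$t{\left(v,O \right)} = -8 + O v$ ($t{\left(v,O \right)} = O v - 8 = -8 + O v$)
$b{\left(K,S \right)} = -31 + K$ ($b{\left(K,S \right)} = -5 + \left(K - 26\right) = -5 + \left(-26 + K\right) = -31 + K$)
$\frac{9053}{45984} + \frac{b{\left(43,t{\left(6,14 \right)} \right)}}{R{\left(-109 \right)}} = \frac{9053}{45984} + \frac{-31 + 43}{105} = 9053 \cdot \frac{1}{45984} + 12 \cdot \frac{1}{105} = \frac{9053}{45984} + \frac{4}{35} = \frac{500791}{1609440}$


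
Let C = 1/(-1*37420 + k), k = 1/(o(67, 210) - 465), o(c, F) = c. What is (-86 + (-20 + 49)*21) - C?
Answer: 7789123601/14893161 ≈ 523.00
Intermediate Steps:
k = -1/398 (k = 1/(67 - 465) = 1/(-398) = -1/398 ≈ -0.0025126)
C = -398/14893161 (C = 1/(-1*37420 - 1/398) = 1/(-37420 - 1/398) = 1/(-14893161/398) = -398/14893161 ≈ -2.6724e-5)
(-86 + (-20 + 49)*21) - C = (-86 + (-20 + 49)*21) - 1*(-398/14893161) = (-86 + 29*21) + 398/14893161 = (-86 + 609) + 398/14893161 = 523 + 398/14893161 = 7789123601/14893161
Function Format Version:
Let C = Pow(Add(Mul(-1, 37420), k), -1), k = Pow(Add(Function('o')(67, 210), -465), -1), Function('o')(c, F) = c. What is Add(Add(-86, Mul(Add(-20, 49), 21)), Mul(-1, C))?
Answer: Rational(7789123601, 14893161) ≈ 523.00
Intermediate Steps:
k = Rational(-1, 398) (k = Pow(Add(67, -465), -1) = Pow(-398, -1) = Rational(-1, 398) ≈ -0.0025126)
C = Rational(-398, 14893161) (C = Pow(Add(Mul(-1, 37420), Rational(-1, 398)), -1) = Pow(Add(-37420, Rational(-1, 398)), -1) = Pow(Rational(-14893161, 398), -1) = Rational(-398, 14893161) ≈ -2.6724e-5)
Add(Add(-86, Mul(Add(-20, 49), 21)), Mul(-1, C)) = Add(Add(-86, Mul(Add(-20, 49), 21)), Mul(-1, Rational(-398, 14893161))) = Add(Add(-86, Mul(29, 21)), Rational(398, 14893161)) = Add(Add(-86, 609), Rational(398, 14893161)) = Add(523, Rational(398, 14893161)) = Rational(7789123601, 14893161)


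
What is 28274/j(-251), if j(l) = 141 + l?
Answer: -14137/55 ≈ -257.04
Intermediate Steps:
28274/j(-251) = 28274/(141 - 251) = 28274/(-110) = 28274*(-1/110) = -14137/55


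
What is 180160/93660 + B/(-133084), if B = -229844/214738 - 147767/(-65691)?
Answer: 402640734318218945/209322296131331628 ≈ 1.9235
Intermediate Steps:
B = 8316253921/7053176979 (B = -229844*1/214738 - 147767*(-1/65691) = -114922/107369 + 147767/65691 = 8316253921/7053176979 ≈ 1.1791)
180160/93660 + B/(-133084) = 180160/93660 + (8316253921/7053176979)/(-133084) = 180160*(1/93660) + (8316253921/7053176979)*(-1/133084) = 9008/4683 - 8316253921/938665005073236 = 402640734318218945/209322296131331628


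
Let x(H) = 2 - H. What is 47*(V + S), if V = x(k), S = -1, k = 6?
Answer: -235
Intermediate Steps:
V = -4 (V = 2 - 1*6 = 2 - 6 = -4)
47*(V + S) = 47*(-4 - 1) = 47*(-5) = -235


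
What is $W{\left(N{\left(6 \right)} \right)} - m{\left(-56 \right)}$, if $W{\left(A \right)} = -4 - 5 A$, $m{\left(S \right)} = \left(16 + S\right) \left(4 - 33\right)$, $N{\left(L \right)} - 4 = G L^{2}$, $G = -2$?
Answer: $-824$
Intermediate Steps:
$N{\left(L \right)} = 4 - 2 L^{2}$
$m{\left(S \right)} = -464 - 29 S$ ($m{\left(S \right)} = \left(16 + S\right) \left(-29\right) = -464 - 29 S$)
$W{\left(N{\left(6 \right)} \right)} - m{\left(-56 \right)} = \left(-4 - 5 \left(4 - 2 \cdot 6^{2}\right)\right) - \left(-464 - -1624\right) = \left(-4 - 5 \left(4 - 72\right)\right) - \left(-464 + 1624\right) = \left(-4 - 5 \left(4 - 72\right)\right) - 1160 = \left(-4 - -340\right) - 1160 = \left(-4 + 340\right) - 1160 = 336 - 1160 = -824$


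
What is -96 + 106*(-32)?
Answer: -3488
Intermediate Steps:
-96 + 106*(-32) = -96 - 3392 = -3488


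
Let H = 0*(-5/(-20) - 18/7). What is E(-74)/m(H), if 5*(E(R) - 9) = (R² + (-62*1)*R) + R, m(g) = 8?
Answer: 2007/8 ≈ 250.88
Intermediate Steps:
H = 0 (H = 0*(-5*(-1/20) - 18*⅐) = 0*(¼ - 18/7) = 0*(-65/28) = 0)
E(R) = 9 - 61*R/5 + R²/5 (E(R) = 9 + ((R² + (-62*1)*R) + R)/5 = 9 + ((R² - 62*R) + R)/5 = 9 + (R² - 61*R)/5 = 9 + (-61*R/5 + R²/5) = 9 - 61*R/5 + R²/5)
E(-74)/m(H) = (9 - 61/5*(-74) + (⅕)*(-74)²)/8 = (9 + 4514/5 + (⅕)*5476)*(⅛) = (9 + 4514/5 + 5476/5)*(⅛) = 2007*(⅛) = 2007/8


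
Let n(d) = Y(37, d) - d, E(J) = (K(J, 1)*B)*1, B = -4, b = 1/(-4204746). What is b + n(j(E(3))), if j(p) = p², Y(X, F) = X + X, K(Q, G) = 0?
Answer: 311151203/4204746 ≈ 74.000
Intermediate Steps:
b = -1/4204746 ≈ -2.3783e-7
Y(X, F) = 2*X
E(J) = 0 (E(J) = (0*(-4))*1 = 0*1 = 0)
n(d) = 74 - d (n(d) = 2*37 - d = 74 - d)
b + n(j(E(3))) = -1/4204746 + (74 - 1*0²) = -1/4204746 + (74 - 1*0) = -1/4204746 + (74 + 0) = -1/4204746 + 74 = 311151203/4204746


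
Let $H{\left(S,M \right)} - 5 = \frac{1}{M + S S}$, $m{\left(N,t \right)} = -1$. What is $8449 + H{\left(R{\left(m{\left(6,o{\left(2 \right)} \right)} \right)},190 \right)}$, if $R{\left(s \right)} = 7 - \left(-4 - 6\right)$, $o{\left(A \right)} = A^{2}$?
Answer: $\frac{4049467}{479} \approx 8454.0$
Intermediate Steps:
$R{\left(s \right)} = 17$ ($R{\left(s \right)} = 7 - \left(-4 - 6\right) = 7 - -10 = 7 + 10 = 17$)
$H{\left(S,M \right)} = 5 + \frac{1}{M + S^{2}}$ ($H{\left(S,M \right)} = 5 + \frac{1}{M + S S} = 5 + \frac{1}{M + S^{2}}$)
$8449 + H{\left(R{\left(m{\left(6,o{\left(2 \right)} \right)} \right)},190 \right)} = 8449 + \frac{1 + 5 \cdot 190 + 5 \cdot 17^{2}}{190 + 17^{2}} = 8449 + \frac{1 + 950 + 5 \cdot 289}{190 + 289} = 8449 + \frac{1 + 950 + 1445}{479} = 8449 + \frac{1}{479} \cdot 2396 = 8449 + \frac{2396}{479} = \frac{4049467}{479}$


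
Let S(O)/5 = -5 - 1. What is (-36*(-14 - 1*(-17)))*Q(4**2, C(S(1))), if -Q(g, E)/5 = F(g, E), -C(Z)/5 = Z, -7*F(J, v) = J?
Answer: -8640/7 ≈ -1234.3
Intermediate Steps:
F(J, v) = -J/7
S(O) = -30 (S(O) = 5*(-5 - 1) = 5*(-6) = -30)
C(Z) = -5*Z
Q(g, E) = 5*g/7 (Q(g, E) = -(-5)*g/7 = 5*g/7)
(-36*(-14 - 1*(-17)))*Q(4**2, C(S(1))) = (-36*(-14 - 1*(-17)))*((5/7)*4**2) = (-36*(-14 + 17))*((5/7)*16) = -36*3*(80/7) = -108*80/7 = -8640/7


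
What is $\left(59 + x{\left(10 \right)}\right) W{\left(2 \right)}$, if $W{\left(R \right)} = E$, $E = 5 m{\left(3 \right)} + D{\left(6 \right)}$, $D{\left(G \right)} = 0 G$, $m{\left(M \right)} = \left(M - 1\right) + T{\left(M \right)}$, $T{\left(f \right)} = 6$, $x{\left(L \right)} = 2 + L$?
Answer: $2840$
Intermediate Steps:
$m{\left(M \right)} = 5 + M$ ($m{\left(M \right)} = \left(M - 1\right) + 6 = \left(-1 + M\right) + 6 = 5 + M$)
$D{\left(G \right)} = 0$
$E = 40$ ($E = 5 \left(5 + 3\right) + 0 = 5 \cdot 8 + 0 = 40 + 0 = 40$)
$W{\left(R \right)} = 40$
$\left(59 + x{\left(10 \right)}\right) W{\left(2 \right)} = \left(59 + \left(2 + 10\right)\right) 40 = \left(59 + 12\right) 40 = 71 \cdot 40 = 2840$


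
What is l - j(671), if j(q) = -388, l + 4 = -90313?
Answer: -89929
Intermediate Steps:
l = -90317 (l = -4 - 90313 = -90317)
l - j(671) = -90317 - 1*(-388) = -90317 + 388 = -89929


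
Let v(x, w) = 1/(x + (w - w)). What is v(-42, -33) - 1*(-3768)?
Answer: 158255/42 ≈ 3768.0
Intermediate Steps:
v(x, w) = 1/x (v(x, w) = 1/(x + 0) = 1/x)
v(-42, -33) - 1*(-3768) = 1/(-42) - 1*(-3768) = -1/42 + 3768 = 158255/42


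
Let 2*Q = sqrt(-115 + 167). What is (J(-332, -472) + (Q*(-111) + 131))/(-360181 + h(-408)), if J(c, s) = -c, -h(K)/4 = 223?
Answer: -463/361073 + 111*sqrt(13)/361073 ≈ -0.00017388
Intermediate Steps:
h(K) = -892 (h(K) = -4*223 = -892)
Q = sqrt(13) (Q = sqrt(-115 + 167)/2 = sqrt(52)/2 = (2*sqrt(13))/2 = sqrt(13) ≈ 3.6056)
(J(-332, -472) + (Q*(-111) + 131))/(-360181 + h(-408)) = (-1*(-332) + (sqrt(13)*(-111) + 131))/(-360181 - 892) = (332 + (-111*sqrt(13) + 131))/(-361073) = (332 + (131 - 111*sqrt(13)))*(-1/361073) = (463 - 111*sqrt(13))*(-1/361073) = -463/361073 + 111*sqrt(13)/361073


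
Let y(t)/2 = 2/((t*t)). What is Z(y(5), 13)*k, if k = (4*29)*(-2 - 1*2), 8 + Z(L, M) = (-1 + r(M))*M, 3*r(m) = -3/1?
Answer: 15776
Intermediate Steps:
r(m) = -1 (r(m) = (-3/1)/3 = (-3*1)/3 = (1/3)*(-3) = -1)
y(t) = 4/t**2 (y(t) = 2*(2/((t*t))) = 2*(2/(t**2)) = 2*(2/t**2) = 4/t**2)
Z(L, M) = -8 - 2*M (Z(L, M) = -8 + (-1 - 1)*M = -8 - 2*M)
k = -464 (k = 116*(-2 - 2) = 116*(-4) = -464)
Z(y(5), 13)*k = (-8 - 2*13)*(-464) = (-8 - 26)*(-464) = -34*(-464) = 15776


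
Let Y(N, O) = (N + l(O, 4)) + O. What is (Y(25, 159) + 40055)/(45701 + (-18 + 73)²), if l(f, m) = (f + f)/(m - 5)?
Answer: 13307/16242 ≈ 0.81930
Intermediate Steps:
l(f, m) = 2*f/(-5 + m) (l(f, m) = (2*f)/(-5 + m) = 2*f/(-5 + m))
Y(N, O) = N - O (Y(N, O) = (N + 2*O/(-5 + 4)) + O = (N + 2*O/(-1)) + O = (N + 2*O*(-1)) + O = (N - 2*O) + O = N - O)
(Y(25, 159) + 40055)/(45701 + (-18 + 73)²) = ((25 - 1*159) + 40055)/(45701 + (-18 + 73)²) = ((25 - 159) + 40055)/(45701 + 55²) = (-134 + 40055)/(45701 + 3025) = 39921/48726 = 39921*(1/48726) = 13307/16242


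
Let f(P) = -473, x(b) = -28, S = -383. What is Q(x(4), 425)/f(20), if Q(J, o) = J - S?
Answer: -355/473 ≈ -0.75053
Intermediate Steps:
Q(J, o) = 383 + J (Q(J, o) = J - 1*(-383) = J + 383 = 383 + J)
Q(x(4), 425)/f(20) = (383 - 28)/(-473) = 355*(-1/473) = -355/473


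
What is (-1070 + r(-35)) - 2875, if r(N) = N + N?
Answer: -4015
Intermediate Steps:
r(N) = 2*N
(-1070 + r(-35)) - 2875 = (-1070 + 2*(-35)) - 2875 = (-1070 - 70) - 2875 = -1140 - 2875 = -4015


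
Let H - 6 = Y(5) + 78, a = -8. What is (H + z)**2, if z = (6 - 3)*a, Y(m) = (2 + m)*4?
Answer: 7744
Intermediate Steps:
Y(m) = 8 + 4*m
H = 112 (H = 6 + ((8 + 4*5) + 78) = 6 + ((8 + 20) + 78) = 6 + (28 + 78) = 6 + 106 = 112)
z = -24 (z = (6 - 3)*(-8) = 3*(-8) = -24)
(H + z)**2 = (112 - 24)**2 = 88**2 = 7744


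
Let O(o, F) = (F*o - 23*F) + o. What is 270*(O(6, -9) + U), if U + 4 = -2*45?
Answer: 17550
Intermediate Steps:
U = -94 (U = -4 - 2*45 = -4 - 90 = -94)
O(o, F) = o - 23*F + F*o (O(o, F) = (-23*F + F*o) + o = o - 23*F + F*o)
270*(O(6, -9) + U) = 270*((6 - 23*(-9) - 9*6) - 94) = 270*((6 + 207 - 54) - 94) = 270*(159 - 94) = 270*65 = 17550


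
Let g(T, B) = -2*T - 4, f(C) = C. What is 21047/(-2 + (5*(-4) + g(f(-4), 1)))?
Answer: -21047/18 ≈ -1169.3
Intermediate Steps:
g(T, B) = -4 - 2*T
21047/(-2 + (5*(-4) + g(f(-4), 1))) = 21047/(-2 + (5*(-4) + (-4 - 2*(-4)))) = 21047/(-2 + (-20 + (-4 + 8))) = 21047/(-2 + (-20 + 4)) = 21047/(-2 - 16) = 21047/(-18) = 21047*(-1/18) = -21047/18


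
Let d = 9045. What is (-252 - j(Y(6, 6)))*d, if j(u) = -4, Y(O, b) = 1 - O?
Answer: -2243160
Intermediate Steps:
(-252 - j(Y(6, 6)))*d = (-252 - 1*(-4))*9045 = (-252 + 4)*9045 = -248*9045 = -2243160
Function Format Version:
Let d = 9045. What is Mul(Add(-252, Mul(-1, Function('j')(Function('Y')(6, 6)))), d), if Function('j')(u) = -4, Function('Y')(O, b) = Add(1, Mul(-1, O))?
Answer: -2243160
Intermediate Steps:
Mul(Add(-252, Mul(-1, Function('j')(Function('Y')(6, 6)))), d) = Mul(Add(-252, Mul(-1, -4)), 9045) = Mul(Add(-252, 4), 9045) = Mul(-248, 9045) = -2243160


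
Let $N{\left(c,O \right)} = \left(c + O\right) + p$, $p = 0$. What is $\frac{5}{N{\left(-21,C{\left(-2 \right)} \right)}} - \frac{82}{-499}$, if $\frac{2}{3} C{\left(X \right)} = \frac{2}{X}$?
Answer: $- \frac{260}{4491} \approx -0.057894$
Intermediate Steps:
$C{\left(X \right)} = \frac{3}{X}$ ($C{\left(X \right)} = \frac{3 \frac{2}{X}}{2} = \frac{3}{X}$)
$N{\left(c,O \right)} = O + c$ ($N{\left(c,O \right)} = \left(c + O\right) + 0 = \left(O + c\right) + 0 = O + c$)
$\frac{5}{N{\left(-21,C{\left(-2 \right)} \right)}} - \frac{82}{-499} = \frac{5}{\frac{3}{-2} - 21} - \frac{82}{-499} = \frac{5}{3 \left(- \frac{1}{2}\right) - 21} - - \frac{82}{499} = \frac{5}{- \frac{3}{2} - 21} + \frac{82}{499} = \frac{5}{- \frac{45}{2}} + \frac{82}{499} = 5 \left(- \frac{2}{45}\right) + \frac{82}{499} = - \frac{2}{9} + \frac{82}{499} = - \frac{260}{4491}$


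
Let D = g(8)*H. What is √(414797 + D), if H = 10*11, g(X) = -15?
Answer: √413147 ≈ 642.76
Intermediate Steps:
H = 110
D = -1650 (D = -15*110 = -1650)
√(414797 + D) = √(414797 - 1650) = √413147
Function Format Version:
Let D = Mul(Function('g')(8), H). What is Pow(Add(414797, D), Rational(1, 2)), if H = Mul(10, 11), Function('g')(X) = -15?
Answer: Pow(413147, Rational(1, 2)) ≈ 642.76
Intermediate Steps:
H = 110
D = -1650 (D = Mul(-15, 110) = -1650)
Pow(Add(414797, D), Rational(1, 2)) = Pow(Add(414797, -1650), Rational(1, 2)) = Pow(413147, Rational(1, 2))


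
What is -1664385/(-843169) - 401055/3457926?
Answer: 58249064755/31350709758 ≈ 1.8580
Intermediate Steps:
-1664385/(-843169) - 401055/3457926 = -1664385*(-1/843169) - 401055*1/3457926 = 1664385/843169 - 133685/1152642 = 58249064755/31350709758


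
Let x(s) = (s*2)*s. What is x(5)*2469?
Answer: 123450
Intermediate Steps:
x(s) = 2*s**2 (x(s) = (2*s)*s = 2*s**2)
x(5)*2469 = (2*5**2)*2469 = (2*25)*2469 = 50*2469 = 123450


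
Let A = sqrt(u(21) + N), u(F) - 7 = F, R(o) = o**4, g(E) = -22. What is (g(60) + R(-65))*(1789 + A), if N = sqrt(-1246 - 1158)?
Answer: 31934728767 + 17850603*sqrt(28 + 2*I*sqrt(601)) ≈ 3.2051e+10 + 6.734e+7*I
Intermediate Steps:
N = 2*I*sqrt(601) (N = sqrt(-2404) = 2*I*sqrt(601) ≈ 49.031*I)
u(F) = 7 + F
A = sqrt(28 + 2*I*sqrt(601)) (A = sqrt((7 + 21) + 2*I*sqrt(601)) = sqrt(28 + 2*I*sqrt(601)) ≈ 6.4986 + 3.7724*I)
(g(60) + R(-65))*(1789 + A) = (-22 + (-65)**4)*(1789 + sqrt(28 + 2*I*sqrt(601))) = (-22 + 17850625)*(1789 + sqrt(28 + 2*I*sqrt(601))) = 17850603*(1789 + sqrt(28 + 2*I*sqrt(601))) = 31934728767 + 17850603*sqrt(28 + 2*I*sqrt(601))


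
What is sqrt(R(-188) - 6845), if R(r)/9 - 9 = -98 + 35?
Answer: I*sqrt(7331) ≈ 85.621*I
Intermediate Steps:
R(r) = -486 (R(r) = 81 + 9*(-98 + 35) = 81 + 9*(-63) = 81 - 567 = -486)
sqrt(R(-188) - 6845) = sqrt(-486 - 6845) = sqrt(-7331) = I*sqrt(7331)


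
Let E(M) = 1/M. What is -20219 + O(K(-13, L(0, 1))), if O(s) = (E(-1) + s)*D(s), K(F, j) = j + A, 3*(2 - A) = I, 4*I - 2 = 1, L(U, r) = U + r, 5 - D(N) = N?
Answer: -323441/16 ≈ -20215.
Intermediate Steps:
D(N) = 5 - N
E(M) = 1/M
I = 3/4 (I = 1/2 + (1/4)*1 = 1/2 + 1/4 = 3/4 ≈ 0.75000)
A = 7/4 (A = 2 - 1/3*3/4 = 2 - 1/4 = 7/4 ≈ 1.7500)
K(F, j) = 7/4 + j (K(F, j) = j + 7/4 = 7/4 + j)
O(s) = (-1 + s)*(5 - s) (O(s) = (1/(-1) + s)*(5 - s) = (-1 + s)*(5 - s))
-20219 + O(K(-13, L(0, 1))) = -20219 - (-1 + (7/4 + (0 + 1)))*(-5 + (7/4 + (0 + 1))) = -20219 - (-1 + (7/4 + 1))*(-5 + (7/4 + 1)) = -20219 - (-1 + 11/4)*(-5 + 11/4) = -20219 - 1*7/4*(-9/4) = -20219 + 63/16 = -323441/16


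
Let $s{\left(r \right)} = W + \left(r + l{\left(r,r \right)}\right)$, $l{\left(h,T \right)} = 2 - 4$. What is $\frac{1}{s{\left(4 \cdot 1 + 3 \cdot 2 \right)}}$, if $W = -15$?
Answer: $- \frac{1}{7} \approx -0.14286$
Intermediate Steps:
$l{\left(h,T \right)} = -2$ ($l{\left(h,T \right)} = 2 - 4 = -2$)
$s{\left(r \right)} = -17 + r$ ($s{\left(r \right)} = -15 + \left(r - 2\right) = -15 + \left(-2 + r\right) = -17 + r$)
$\frac{1}{s{\left(4 \cdot 1 + 3 \cdot 2 \right)}} = \frac{1}{-17 + \left(4 \cdot 1 + 3 \cdot 2\right)} = \frac{1}{-17 + \left(4 + 6\right)} = \frac{1}{-17 + 10} = \frac{1}{-7} = - \frac{1}{7}$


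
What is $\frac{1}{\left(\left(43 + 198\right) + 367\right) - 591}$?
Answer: $\frac{1}{17} \approx 0.058824$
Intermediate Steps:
$\frac{1}{\left(\left(43 + 198\right) + 367\right) - 591} = \frac{1}{\left(241 + 367\right) - 591} = \frac{1}{608 - 591} = \frac{1}{17}$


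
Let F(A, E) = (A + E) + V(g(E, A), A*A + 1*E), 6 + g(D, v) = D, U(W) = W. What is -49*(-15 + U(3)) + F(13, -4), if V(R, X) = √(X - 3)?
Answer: 597 + 9*√2 ≈ 609.73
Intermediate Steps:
g(D, v) = -6 + D
V(R, X) = √(-3 + X)
F(A, E) = A + E + √(-3 + E + A²) (F(A, E) = (A + E) + √(-3 + (A*A + 1*E)) = (A + E) + √(-3 + (A² + E)) = (A + E) + √(-3 + (E + A²)) = (A + E) + √(-3 + E + A²) = A + E + √(-3 + E + A²))
-49*(-15 + U(3)) + F(13, -4) = -49*(-15 + 3) + (13 - 4 + √(-3 - 4 + 13²)) = -49*(-12) + (13 - 4 + √(-3 - 4 + 169)) = 588 + (13 - 4 + √162) = 588 + (13 - 4 + 9*√2) = 588 + (9 + 9*√2) = 597 + 9*√2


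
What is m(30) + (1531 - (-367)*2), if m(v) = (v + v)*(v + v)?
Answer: 5865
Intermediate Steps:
m(v) = 4*v² (m(v) = (2*v)*(2*v) = 4*v²)
m(30) + (1531 - (-367)*2) = 4*30² + (1531 - (-367)*2) = 4*900 + (1531 - 1*(-734)) = 3600 + (1531 + 734) = 3600 + 2265 = 5865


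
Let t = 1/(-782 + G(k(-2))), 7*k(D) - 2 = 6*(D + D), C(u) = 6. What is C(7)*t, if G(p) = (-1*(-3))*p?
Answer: -21/2770 ≈ -0.0075812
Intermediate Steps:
k(D) = 2/7 + 12*D/7 (k(D) = 2/7 + (6*(D + D))/7 = 2/7 + (6*(2*D))/7 = 2/7 + (12*D)/7 = 2/7 + 12*D/7)
G(p) = 3*p
t = -7/5540 (t = 1/(-782 + 3*(2/7 + (12/7)*(-2))) = 1/(-782 + 3*(2/7 - 24/7)) = 1/(-782 + 3*(-22/7)) = 1/(-782 - 66/7) = 1/(-5540/7) = -7/5540 ≈ -0.0012635)
C(7)*t = 6*(-7/5540) = -21/2770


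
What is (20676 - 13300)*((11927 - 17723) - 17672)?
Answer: -173099968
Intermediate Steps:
(20676 - 13300)*((11927 - 17723) - 17672) = 7376*(-5796 - 17672) = 7376*(-23468) = -173099968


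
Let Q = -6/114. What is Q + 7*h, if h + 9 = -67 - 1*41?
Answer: -15562/19 ≈ -819.05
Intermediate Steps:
Q = -1/19 (Q = -6*1/114 = -1/19 ≈ -0.052632)
h = -117 (h = -9 + (-67 - 1*41) = -9 + (-67 - 41) = -9 - 108 = -117)
Q + 7*h = -1/19 + 7*(-117) = -1/19 - 819 = -15562/19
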